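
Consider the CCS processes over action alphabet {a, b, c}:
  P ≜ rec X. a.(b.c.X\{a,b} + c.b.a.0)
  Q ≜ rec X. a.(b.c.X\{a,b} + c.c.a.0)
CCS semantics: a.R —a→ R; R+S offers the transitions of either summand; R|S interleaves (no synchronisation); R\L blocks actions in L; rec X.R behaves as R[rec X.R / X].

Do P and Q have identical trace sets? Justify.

trace-distinct — witness ⟨acb⟩

LTS(P): 7 reachable states
  p0 = rec X. a.(b.c.X\{a,b} + c.b.a.0) :: --a--▸ p1
  p1 = b.c.(rec X. a.(b.c.X\{a,b} + c.b.a.0))\{a,b} + c.b.a.0 :: --b--▸ p2, --c--▸ p3
  p2 = c.(rec X. a.(b.c.X\{a,b} + c.b.a.0))\{a,b} :: --c--▸ p4
  p3 = b.a.0 :: --b--▸ p5
  p4 = (rec X. a.(b.c.X\{a,b} + c.b.a.0))\{a,b} :: stopped
  p5 = a.0 :: --a--▸ p6
  p6 = 0 :: stopped
LTS(Q): 7 reachable states
  q0 = rec X. a.(b.c.X\{a,b} + c.c.a.0) :: --a--▸ q1
  q1 = b.c.(rec X. a.(b.c.X\{a,b} + c.c.a.0))\{a,b} + c.c.a.0 :: --b--▸ q2, --c--▸ q3
  q2 = c.(rec X. a.(b.c.X\{a,b} + c.c.a.0))\{a,b} :: --c--▸ q4
  q3 = c.a.0 :: --c--▸ q5
  q4 = (rec X. a.(b.c.X\{a,b} + c.c.a.0))\{a,b} :: stopped
  q5 = a.0 :: --a--▸ q6
  q6 = 0 :: stopped
Executing acb from P (initial set {p0}):
  step 1 (a): {p1}
  step 2 (c): {p3}
  step 3 (b): {p5}
  ✓ P
Executing acb from Q (initial set {q0}):
  step 1 (a): {q1}
  step 2 (c): {q3}
  step 3 (b): ∅ (Q stuck)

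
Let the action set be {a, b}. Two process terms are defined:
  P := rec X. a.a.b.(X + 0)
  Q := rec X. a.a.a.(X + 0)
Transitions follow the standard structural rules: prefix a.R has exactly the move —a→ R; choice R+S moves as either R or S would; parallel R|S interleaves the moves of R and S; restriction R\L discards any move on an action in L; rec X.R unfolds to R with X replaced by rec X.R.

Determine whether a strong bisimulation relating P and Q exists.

P ≁ Q

LTS(P): 4 reachable states
  s0 = rec X. a.a.b.(X + 0) :: -a-> s1
  s1 = a.b.((rec X. a.a.b.(X + 0)) + 0) :: -a-> s2
  s2 = b.((rec X. a.a.b.(X + 0)) + 0) :: -b-> s3
  s3 = (rec X. a.a.b.(X + 0)) + 0 :: -a-> s1
LTS(Q): 4 reachable states
  t0 = rec X. a.a.a.(X + 0) :: -a-> t1
  t1 = a.a.((rec X. a.a.a.(X + 0)) + 0) :: -a-> t2
  t2 = a.((rec X. a.a.a.(X + 0)) + 0) :: -a-> t3
  t3 = (rec X. a.a.a.(X + 0)) + 0 :: -a-> t1
Bisimilarity quotient blocks:
  B0 = {s0, s3}
  B1 = {s1}
  B2 = {s2}
  B3 = {t0, t1, t2, t3}
s0 ∈ B0, t0 ∈ B3 → different blocks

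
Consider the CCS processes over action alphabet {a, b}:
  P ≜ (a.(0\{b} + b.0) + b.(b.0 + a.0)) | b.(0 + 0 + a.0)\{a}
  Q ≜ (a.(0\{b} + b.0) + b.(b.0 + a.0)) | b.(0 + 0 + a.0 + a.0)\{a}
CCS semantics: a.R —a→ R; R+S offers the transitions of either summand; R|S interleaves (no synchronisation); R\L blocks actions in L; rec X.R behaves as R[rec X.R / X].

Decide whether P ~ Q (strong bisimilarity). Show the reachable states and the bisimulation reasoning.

LTS(P): 8 reachable states
  u0 = (a.(0\{b} + b.0) + b.(b.0 + a.0)) | b.(0 + 0 + a.0)\{a} has moves --a--▸ u1, --b--▸ u2, --b--▸ u3
  u1 = (0\{b} + b.0) | b.(0 + 0 + a.0)\{a} has moves --b--▸ u4, --b--▸ u5
  u2 = (a.(0\{b} + b.0) + b.(b.0 + a.0)) | (0 + 0 + a.0)\{a} has moves --a--▸ u4, --b--▸ u6
  u3 = (b.0 + a.0) | b.(0 + 0 + a.0)\{a} has moves --a--▸ u5, --b--▸ u5, --b--▸ u6
  u4 = (0\{b} + b.0) | (0 + 0 + a.0)\{a} has moves --b--▸ u7
  u5 = 0 | b.(0 + 0 + a.0)\{a} has moves --b--▸ u7
  u6 = (b.0 + a.0) | (0 + 0 + a.0)\{a} has moves --a--▸ u7, --b--▸ u7
  u7 = 0 | (0 + 0 + a.0)\{a} has moves ·
LTS(Q): 8 reachable states
  v0 = (a.(0\{b} + b.0) + b.(b.0 + a.0)) | b.(0 + 0 + a.0 + a.0)\{a} has moves --a--▸ v1, --b--▸ v2, --b--▸ v3
  v1 = (0\{b} + b.0) | b.(0 + 0 + a.0 + a.0)\{a} has moves --b--▸ v4, --b--▸ v5
  v2 = (a.(0\{b} + b.0) + b.(b.0 + a.0)) | (0 + 0 + a.0 + a.0)\{a} has moves --a--▸ v4, --b--▸ v6
  v3 = (b.0 + a.0) | b.(0 + 0 + a.0 + a.0)\{a} has moves --a--▸ v5, --b--▸ v5, --b--▸ v6
  v4 = (0\{b} + b.0) | (0 + 0 + a.0 + a.0)\{a} has moves --b--▸ v7
  v5 = 0 | b.(0 + 0 + a.0 + a.0)\{a} has moves --b--▸ v7
  v6 = (b.0 + a.0) | (0 + 0 + a.0 + a.0)\{a} has moves --a--▸ v7, --b--▸ v7
  v7 = 0 | (0 + 0 + a.0 + a.0)\{a} has moves ·
Partition-refinement fixed point:
  B0 = {u0, v0}
  B1 = {u2, v2}
  B2 = {u4, u5, v4, v5}
  B3 = {u7, v7}
  B4 = {u6, v6}
  B5 = {u3, v3}
  B6 = {u1, v1}
u0 ∈ B0, v0 ∈ B0 → same block

bisimilar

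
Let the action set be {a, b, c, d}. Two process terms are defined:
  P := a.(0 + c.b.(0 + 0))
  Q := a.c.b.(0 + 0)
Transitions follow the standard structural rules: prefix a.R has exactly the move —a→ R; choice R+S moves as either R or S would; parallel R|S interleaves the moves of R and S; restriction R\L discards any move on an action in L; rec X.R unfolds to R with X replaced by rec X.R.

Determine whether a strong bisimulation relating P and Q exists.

LTS(P): 4 reachable states
  m0 = a.(0 + c.b.(0 + 0)) has moves -a-> m1
  m1 = 0 + c.b.(0 + 0) has moves -c-> m2
  m2 = b.(0 + 0) has moves -b-> m3
  m3 = 0 + 0 has moves deadlocked
LTS(Q): 4 reachable states
  n0 = a.c.b.(0 + 0) has moves -a-> n1
  n1 = c.b.(0 + 0) has moves -c-> n2
  n2 = b.(0 + 0) has moves -b-> n3
  n3 = 0 + 0 has moves deadlocked
Partition-refinement fixed point:
  B0 = {m0, n0}
  B1 = {m1, n1}
  B2 = {m2, n2}
  B3 = {m3, n3}
m0 ∈ B0, n0 ∈ B0 → same block

P ~ Q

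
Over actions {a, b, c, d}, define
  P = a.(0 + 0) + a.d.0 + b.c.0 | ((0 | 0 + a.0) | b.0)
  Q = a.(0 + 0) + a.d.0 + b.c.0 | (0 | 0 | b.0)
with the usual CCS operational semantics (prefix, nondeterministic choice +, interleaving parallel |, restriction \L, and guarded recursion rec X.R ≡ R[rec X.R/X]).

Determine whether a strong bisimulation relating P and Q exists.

LTS(P): 15 reachable states
  u0 = a.(0 + 0) + a.d.0 + b.c.0 | ((0 | 0 + a.0) | b.0) :: =a=> u1, =a=> u2, =a=> u3, =b=> u4, =b=> u5
  u1 = 0 + 0 :: ·
  u2 = b.c.0 | (0 | b.0) :: =b=> u6, =b=> u7
  u3 = d.0 :: =d=> u8
  u4 = b.c.0 | ((0 | 0 + a.0) | 0) :: =a=> u6, =b=> u9
  u5 = c.0 | ((0 | 0 + a.0) | b.0) :: =a=> u7, =b=> u9, =c=> u10
  u6 = b.c.0 | (0 | 0) :: =b=> u11
  u7 = c.0 | (0 | b.0) :: =b=> u11, =c=> u12
  u8 = 0 :: ·
  u9 = c.0 | ((0 | 0 + a.0) | 0) :: =a=> u11, =c=> u13
  u10 = 0 | ((0 | 0 + a.0) | b.0) :: =a=> u12, =b=> u13
  u11 = c.0 | (0 | 0) :: =c=> u14
  u12 = 0 | (0 | b.0) :: =b=> u14
  u13 = 0 | ((0 | 0 + a.0) | 0) :: =a=> u14
  u14 = 0 | (0 | 0) :: ·
LTS(Q): 9 reachable states
  v0 = a.(0 + 0) + a.d.0 + b.c.0 | (0 | 0 | b.0) :: =a=> v1, =a=> v2, =b=> v3, =b=> v4
  v1 = 0 + 0 :: ·
  v2 = d.0 :: =d=> v5
  v3 = b.c.0 | (0 | 0 | 0) :: =b=> v6
  v4 = c.0 | (0 | 0 | b.0) :: =b=> v6, =c=> v7
  v5 = 0 :: ·
  v6 = c.0 | (0 | 0 | 0) :: =c=> v8
  v7 = 0 | (0 | 0 | b.0) :: =b=> v8
  v8 = 0 | (0 | 0 | 0) :: ·
Bisimilarity quotient blocks:
  B0 = {u0}
  B1 = {u5}
  B2 = {u10}
  B3 = {u12, v7}
  B4 = {u1, u14, u8, v1, v5, v8}
  B5 = {u13}
  B6 = {u9}
  B7 = {u11, v6}
  B8 = {u7, v4}
  B9 = {u4}
  B10 = {u6, v3}
  B11 = {u2}
  B12 = {u3, v2}
  B13 = {v0}
u0 ∈ B0, v0 ∈ B13 → different blocks

P ≁ Q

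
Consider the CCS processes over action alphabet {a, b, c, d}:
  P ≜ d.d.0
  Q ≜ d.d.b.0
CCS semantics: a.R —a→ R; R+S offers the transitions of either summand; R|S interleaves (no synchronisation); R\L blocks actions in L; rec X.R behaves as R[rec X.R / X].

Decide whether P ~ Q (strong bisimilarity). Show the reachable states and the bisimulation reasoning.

not bisimilar

P's transition system — 3 states:
  m0 = d.d.0 has moves --d--▸ m1
  m1 = d.0 has moves --d--▸ m2
  m2 = 0 has moves deadlocked
Q's transition system — 4 states:
  n0 = d.d.b.0 has moves --d--▸ n1
  n1 = d.b.0 has moves --d--▸ n2
  n2 = b.0 has moves --b--▸ n3
  n3 = 0 has moves deadlocked
Partition-refinement fixed point:
  B0 = {m0}
  B1 = {m1}
  B2 = {m2, n3}
  B3 = {n0}
  B4 = {n1}
  B5 = {n2}
m0 ∈ B0, n0 ∈ B3 → different blocks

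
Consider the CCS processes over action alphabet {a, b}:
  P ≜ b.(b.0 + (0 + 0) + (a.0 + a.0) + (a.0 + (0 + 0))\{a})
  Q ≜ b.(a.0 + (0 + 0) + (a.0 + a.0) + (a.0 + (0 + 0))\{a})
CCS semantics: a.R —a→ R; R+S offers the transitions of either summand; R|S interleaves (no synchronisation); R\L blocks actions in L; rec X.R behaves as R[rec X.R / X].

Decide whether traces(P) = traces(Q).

P's transition system — 3 states:
  u0 = b.(b.0 + (0 + 0) + (a.0 + a.0) + (a.0 + (0 + 0))\{a}) has moves —b→ u1
  u1 = b.0 + (0 + 0) + (a.0 + a.0) + (a.0 + (0 + 0))\{a} has moves —a→ u2, —b→ u2
  u2 = 0 has moves stopped
Q's transition system — 3 states:
  v0 = b.(a.0 + (0 + 0) + (a.0 + a.0) + (a.0 + (0 + 0))\{a}) has moves —b→ v1
  v1 = a.0 + (0 + 0) + (a.0 + a.0) + (a.0 + (0 + 0))\{a} has moves —a→ v2
  v2 = 0 has moves stopped
Run σ = ⟨bb⟩ on P: start {u0}
  [1] b ⇒ {u1}
  [2] b ⇒ {u2}
  ✓ P
Run σ = ⟨bb⟩ on Q: start {v0}
  [1] b ⇒ {v1}
  [2] b ⇒ ∅ (Q stuck)

traces(P) ≠ traces(Q) — witness ⟨bb⟩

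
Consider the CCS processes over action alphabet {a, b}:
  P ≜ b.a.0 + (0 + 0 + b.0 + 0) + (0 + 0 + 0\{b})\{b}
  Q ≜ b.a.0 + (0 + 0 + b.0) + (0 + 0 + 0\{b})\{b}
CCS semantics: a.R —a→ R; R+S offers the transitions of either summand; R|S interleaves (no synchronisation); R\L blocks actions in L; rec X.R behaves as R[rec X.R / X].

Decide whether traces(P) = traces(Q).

Reachable graph of P (3 states):
  s0 = b.a.0 + (0 + 0 + b.0 + 0) + (0 + 0 + 0\{b})\{b} :: =b=> s1, =b=> s2
  s1 = 0 :: (no moves)
  s2 = a.0 :: =a=> s1
Reachable graph of Q (3 states):
  t0 = b.a.0 + (0 + 0 + b.0) + (0 + 0 + 0\{b})\{b} :: =b=> t1, =b=> t2
  t1 = 0 :: (no moves)
  t2 = a.0 :: =a=> t1
Bisimilarity quotient blocks:
  B0 = {s0, t0}
  B1 = {s2, t2}
  B2 = {s1, t1}
s0 ∈ B0, t0 ∈ B0 → same block
Bisimilar ⇒ trace-equivalent.

YES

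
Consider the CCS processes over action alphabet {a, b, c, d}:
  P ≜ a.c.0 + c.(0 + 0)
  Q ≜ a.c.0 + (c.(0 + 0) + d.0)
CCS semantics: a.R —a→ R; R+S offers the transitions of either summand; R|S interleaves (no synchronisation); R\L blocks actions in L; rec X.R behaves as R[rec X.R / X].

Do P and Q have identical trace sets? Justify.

P's transition system — 4 states:
  u0 = a.c.0 + c.(0 + 0) ⊢ --a--▸ u1, --c--▸ u2
  u1 = c.0 ⊢ --c--▸ u3
  u2 = 0 + 0 ⊢ (no moves)
  u3 = 0 ⊢ (no moves)
Q's transition system — 4 states:
  v0 = a.c.0 + (c.(0 + 0) + d.0) ⊢ --a--▸ v1, --c--▸ v2, --d--▸ v3
  v1 = c.0 ⊢ --c--▸ v3
  v2 = 0 + 0 ⊢ (no moves)
  v3 = 0 ⊢ (no moves)
Run σ = ⟨d⟩ on Q: start {v0}
  step 1 (d): {v3}
  — Q admits the full trace.
Run σ = ⟨d⟩ on P: start {u0}
  step 1 (d): ∅ (P stuck)

NO — witness ⟨d⟩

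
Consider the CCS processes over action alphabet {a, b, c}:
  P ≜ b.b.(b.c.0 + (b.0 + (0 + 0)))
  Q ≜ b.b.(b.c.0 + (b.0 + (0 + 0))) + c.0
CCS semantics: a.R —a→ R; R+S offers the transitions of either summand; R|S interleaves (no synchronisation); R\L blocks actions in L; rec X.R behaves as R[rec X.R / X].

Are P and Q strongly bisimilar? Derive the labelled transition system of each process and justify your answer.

P's transition system — 5 states:
  u0 = b.b.(b.c.0 + (b.0 + (0 + 0))) ⊢ =b=> u1
  u1 = b.(b.c.0 + (b.0 + (0 + 0))) ⊢ =b=> u2
  u2 = b.c.0 + (b.0 + (0 + 0)) ⊢ =b=> u3, =b=> u4
  u3 = 0 ⊢ ·
  u4 = c.0 ⊢ =c=> u3
Q's transition system — 5 states:
  v0 = b.b.(b.c.0 + (b.0 + (0 + 0))) + c.0 ⊢ =b=> v1, =c=> v2
  v1 = b.(b.c.0 + (b.0 + (0 + 0))) ⊢ =b=> v3
  v2 = 0 ⊢ ·
  v3 = b.c.0 + (b.0 + (0 + 0)) ⊢ =b=> v2, =b=> v4
  v4 = c.0 ⊢ =c=> v2
Partition-refinement fixed point:
  B0 = {u0}
  B1 = {u1, v1}
  B2 = {u2, v3}
  B3 = {u4, v4}
  B4 = {u3, v2}
  B5 = {v0}
u0 ∈ B0, v0 ∈ B5 → different blocks

P ≁ Q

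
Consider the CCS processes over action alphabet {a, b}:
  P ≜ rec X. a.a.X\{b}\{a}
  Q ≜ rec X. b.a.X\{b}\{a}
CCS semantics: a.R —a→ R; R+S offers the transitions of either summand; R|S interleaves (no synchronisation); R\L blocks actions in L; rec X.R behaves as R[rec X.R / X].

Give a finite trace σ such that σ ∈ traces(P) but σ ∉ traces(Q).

LTS(P): 3 reachable states
  s0 = rec X. a.a.X\{b}\{a} → ··a··> s1
  s1 = a.(rec X. a.a.X\{b}\{a})\{b}\{a} → ··a··> s2
  s2 = (rec X. a.a.X\{b}\{a})\{b}\{a} → (no moves)
LTS(Q): 3 reachable states
  t0 = rec X. b.a.X\{b}\{a} → ··b··> t1
  t1 = a.(rec X. b.a.X\{b}\{a})\{b}\{a} → ··a··> t2
  t2 = (rec X. b.a.X\{b}\{a})\{b}\{a} → (no moves)
Run σ = ⟨a⟩ on P: start {s0}
  step 1 (a): {s1}
  ✓ P
Run σ = ⟨a⟩ on Q: start {t0}
  step 1 (a): no successor for Q

a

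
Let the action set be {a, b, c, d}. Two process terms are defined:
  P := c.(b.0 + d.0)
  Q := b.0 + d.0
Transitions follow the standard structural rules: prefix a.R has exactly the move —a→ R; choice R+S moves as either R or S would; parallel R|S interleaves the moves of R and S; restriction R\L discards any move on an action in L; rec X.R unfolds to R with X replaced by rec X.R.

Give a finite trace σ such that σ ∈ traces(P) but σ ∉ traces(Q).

P's transition system — 3 states:
  s0 = c.(b.0 + d.0) | ··c··> s1
  s1 = b.0 + d.0 | ··b··> s2, ··d··> s2
  s2 = 0 | ·
Q's transition system — 2 states:
  t0 = b.0 + d.0 | ··b··> t1, ··d··> t1
  t1 = 0 | ·
Run σ = ⟨c⟩ on P: start {s0}
  [1] c ⇒ {s1}
  — P admits the full trace.
Run σ = ⟨c⟩ on Q: start {t0}
  [1] c ⇒ ∅ (Q stuck)

c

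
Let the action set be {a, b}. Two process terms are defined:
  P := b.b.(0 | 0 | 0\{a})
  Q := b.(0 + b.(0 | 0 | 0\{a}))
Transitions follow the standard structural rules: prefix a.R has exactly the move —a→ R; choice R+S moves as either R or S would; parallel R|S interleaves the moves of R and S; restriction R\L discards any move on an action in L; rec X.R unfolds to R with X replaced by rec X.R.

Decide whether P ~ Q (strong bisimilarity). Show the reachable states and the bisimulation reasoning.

P ~ Q

P's transition system — 3 states:
  p0 = b.b.(0 | 0 | 0\{a}) | =b=> p1
  p1 = b.(0 | 0 | 0\{a}) | =b=> p2
  p2 = 0 | 0 | 0\{a} | ·
Q's transition system — 3 states:
  q0 = b.(0 + b.(0 | 0 | 0\{a})) | =b=> q1
  q1 = 0 + b.(0 | 0 | 0\{a}) | =b=> q2
  q2 = 0 | 0 | 0\{a} | ·
Partition-refinement fixed point:
  B0 = {p0, q0}
  B1 = {p1, q1}
  B2 = {p2, q2}
p0 ∈ B0, q0 ∈ B0 → same block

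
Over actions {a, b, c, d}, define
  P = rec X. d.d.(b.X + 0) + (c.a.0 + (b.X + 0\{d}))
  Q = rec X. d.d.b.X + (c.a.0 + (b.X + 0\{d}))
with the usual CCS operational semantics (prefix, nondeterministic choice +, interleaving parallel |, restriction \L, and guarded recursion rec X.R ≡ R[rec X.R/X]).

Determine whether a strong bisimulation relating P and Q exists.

P ~ Q

LTS(P): 5 reachable states
  u0 = rec X. d.d.(b.X + 0) + (c.a.0 + (b.X + 0\{d})) → --b--▸ u0, --c--▸ u1, --d--▸ u2
  u1 = a.0 → --a--▸ u3
  u2 = d.(b.(rec X. d.d.(b.X + 0) + (c.a.0 + (b.X + 0\{d}))) + 0) → --d--▸ u4
  u3 = 0 → stopped
  u4 = b.(rec X. d.d.(b.X + 0) + (c.a.0 + (b.X + 0\{d}))) + 0 → --b--▸ u0
LTS(Q): 5 reachable states
  v0 = rec X. d.d.b.X + (c.a.0 + (b.X + 0\{d})) → --b--▸ v0, --c--▸ v1, --d--▸ v2
  v1 = a.0 → --a--▸ v3
  v2 = d.b.(rec X. d.d.b.X + (c.a.0 + (b.X + 0\{d}))) → --d--▸ v4
  v3 = 0 → stopped
  v4 = b.(rec X. d.d.b.X + (c.a.0 + (b.X + 0\{d}))) → --b--▸ v0
Partition-refinement fixed point:
  B0 = {u0, v0}
  B1 = {u2, v2}
  B2 = {u4, v4}
  B3 = {u1, v1}
  B4 = {u3, v3}
u0 ∈ B0, v0 ∈ B0 → same block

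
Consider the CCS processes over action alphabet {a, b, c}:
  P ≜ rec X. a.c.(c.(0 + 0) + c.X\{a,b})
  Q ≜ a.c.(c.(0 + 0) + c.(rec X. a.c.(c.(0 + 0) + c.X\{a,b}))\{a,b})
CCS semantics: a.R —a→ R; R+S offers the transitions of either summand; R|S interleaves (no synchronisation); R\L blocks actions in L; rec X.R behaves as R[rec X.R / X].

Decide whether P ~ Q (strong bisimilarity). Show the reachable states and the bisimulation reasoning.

bisimilar

Reachable graph of P (5 states):
  m0 = rec X. a.c.(c.(0 + 0) + c.X\{a,b}) → =a=> m1
  m1 = c.(c.(0 + 0) + c.(rec X. a.c.(c.(0 + 0) + c.X\{a,b}))\{a,b}) → =c=> m2
  m2 = c.(0 + 0) + c.(rec X. a.c.(c.(0 + 0) + c.X\{a,b}))\{a,b} → =c=> m3, =c=> m4
  m3 = (rec X. a.c.(c.(0 + 0) + c.X\{a,b}))\{a,b} → deadlocked
  m4 = 0 + 0 → deadlocked
Reachable graph of Q (5 states):
  n0 = a.c.(c.(0 + 0) + c.(rec X. a.c.(c.(0 + 0) + c.X\{a,b}))\{a,b}) → =a=> n1
  n1 = c.(c.(0 + 0) + c.(rec X. a.c.(c.(0 + 0) + c.X\{a,b}))\{a,b}) → =c=> n2
  n2 = c.(0 + 0) + c.(rec X. a.c.(c.(0 + 0) + c.X\{a,b}))\{a,b} → =c=> n3, =c=> n4
  n3 = (rec X. a.c.(c.(0 + 0) + c.X\{a,b}))\{a,b} → deadlocked
  n4 = 0 + 0 → deadlocked
Coarsest stable partition (strong bisimilarity classes):
  B0 = {m0, n0}
  B1 = {m1, n1}
  B2 = {m2, n2}
  B3 = {m3, m4, n3, n4}
m0 ∈ B0, n0 ∈ B0 → same block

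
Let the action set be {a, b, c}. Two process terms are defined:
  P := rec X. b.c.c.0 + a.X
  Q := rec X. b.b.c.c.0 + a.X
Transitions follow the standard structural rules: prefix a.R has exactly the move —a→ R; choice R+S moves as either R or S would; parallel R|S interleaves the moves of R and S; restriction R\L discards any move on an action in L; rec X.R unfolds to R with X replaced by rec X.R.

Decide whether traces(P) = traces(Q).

NO — witness ⟨bc⟩

LTS(P): 4 reachable states
  m0 = rec X. b.c.c.0 + a.X → —a→ m0, —b→ m1
  m1 = c.c.0 → —c→ m2
  m2 = c.0 → —c→ m3
  m3 = 0 → deadlocked
LTS(Q): 5 reachable states
  n0 = rec X. b.b.c.c.0 + a.X → —a→ n0, —b→ n1
  n1 = b.c.c.0 → —b→ n2
  n2 = c.c.0 → —c→ n3
  n3 = c.0 → —c→ n4
  n4 = 0 → deadlocked
Executing bc from P (initial set {m0}):
  [1] b ⇒ {m1}
  [2] c ⇒ {m2}
  P completes σ.
Executing bc from Q (initial set {n0}):
  [1] b ⇒ {n1}
  [2] c ⇒ ∅  — Q cannot continue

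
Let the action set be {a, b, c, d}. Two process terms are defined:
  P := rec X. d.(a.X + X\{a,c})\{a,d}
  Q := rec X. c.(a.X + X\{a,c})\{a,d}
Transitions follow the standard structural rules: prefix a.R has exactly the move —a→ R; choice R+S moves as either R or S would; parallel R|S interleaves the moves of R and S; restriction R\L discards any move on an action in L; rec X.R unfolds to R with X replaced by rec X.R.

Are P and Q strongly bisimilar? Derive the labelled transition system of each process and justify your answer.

not bisimilar

Reachable graph of P (2 states):
  u0 = rec X. d.(a.X + X\{a,c})\{a,d} → =d=> u1
  u1 = (a.(rec X. d.(a.X + X\{a,c})\{a,d}) + (rec X. d.(a.X + X\{a,c})\{a,d})\{a,c})\{a,d} → (no moves)
Reachable graph of Q (2 states):
  v0 = rec X. c.(a.X + X\{a,c})\{a,d} → =c=> v1
  v1 = (a.(rec X. c.(a.X + X\{a,c})\{a,d}) + (rec X. c.(a.X + X\{a,c})\{a,d})\{a,c})\{a,d} → (no moves)
Partition-refinement fixed point:
  B0 = {u0}
  B1 = {u1, v1}
  B2 = {v0}
u0 ∈ B0, v0 ∈ B2 → different blocks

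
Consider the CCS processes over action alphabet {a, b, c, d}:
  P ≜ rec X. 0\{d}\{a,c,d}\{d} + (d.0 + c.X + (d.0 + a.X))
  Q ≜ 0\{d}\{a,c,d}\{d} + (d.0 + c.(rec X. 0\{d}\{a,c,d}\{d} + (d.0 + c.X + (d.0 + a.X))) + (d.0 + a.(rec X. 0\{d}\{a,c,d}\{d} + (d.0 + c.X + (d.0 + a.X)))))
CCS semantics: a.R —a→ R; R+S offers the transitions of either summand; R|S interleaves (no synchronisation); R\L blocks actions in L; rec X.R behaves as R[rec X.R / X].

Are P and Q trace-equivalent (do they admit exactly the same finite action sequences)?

LTS(P): 2 reachable states
  s0 = rec X. 0\{d}\{a,c,d}\{d} + (d.0 + c.X + (d.0 + a.X)) has moves --a--▸ s0, --c--▸ s0, --d--▸ s1
  s1 = 0 has moves stopped
LTS(Q): 3 reachable states
  t0 = 0\{d}\{a,c,d}\{d} + (d.0 + c.(rec X. 0\{d}\{a,c,d}\{d} + (d.0 + c.X + (d.0 + a.X))) + (d.0 + a.(rec X. 0\{d}\{a,c,d}\{d} + (d.0 + c.X + (d.0 + a.X))))) has moves --a--▸ t1, --c--▸ t1, --d--▸ t2
  t1 = rec X. 0\{d}\{a,c,d}\{d} + (d.0 + c.X + (d.0 + a.X)) has moves --a--▸ t1, --c--▸ t1, --d--▸ t2
  t2 = 0 has moves stopped
Bisimilarity quotient blocks:
  B0 = {s0, t0, t1}
  B1 = {s1, t2}
s0 ∈ B0, t0 ∈ B0 → same block
Bisimilar ⇒ trace-equivalent.

YES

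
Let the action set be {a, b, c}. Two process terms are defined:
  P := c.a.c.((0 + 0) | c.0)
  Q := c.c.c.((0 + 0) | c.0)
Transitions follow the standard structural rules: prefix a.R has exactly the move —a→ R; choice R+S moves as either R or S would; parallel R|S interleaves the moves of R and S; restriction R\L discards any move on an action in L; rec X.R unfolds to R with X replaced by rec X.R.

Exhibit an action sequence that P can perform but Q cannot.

Reachable graph of P (5 states):
  s0 = c.a.c.((0 + 0) | c.0) has moves --c--▸ s1
  s1 = a.c.((0 + 0) | c.0) has moves --a--▸ s2
  s2 = c.((0 + 0) | c.0) has moves --c--▸ s3
  s3 = (0 + 0) | c.0 has moves --c--▸ s4
  s4 = (0 + 0) | 0 has moves ∅
Reachable graph of Q (5 states):
  t0 = c.c.c.((0 + 0) | c.0) has moves --c--▸ t1
  t1 = c.c.((0 + 0) | c.0) has moves --c--▸ t2
  t2 = c.((0 + 0) | c.0) has moves --c--▸ t3
  t3 = (0 + 0) | c.0 has moves --c--▸ t4
  t4 = (0 + 0) | 0 has moves ∅
Trace ⟨ca⟩ through P, begin at {s0}:
  [1] c ⇒ {s1}
  [2] a ⇒ {s2}
  ✓ P
Trace ⟨ca⟩ through Q, begin at {t0}:
  [1] c ⇒ {t1}
  [2] a ⇒ ∅ (Q stuck)

ca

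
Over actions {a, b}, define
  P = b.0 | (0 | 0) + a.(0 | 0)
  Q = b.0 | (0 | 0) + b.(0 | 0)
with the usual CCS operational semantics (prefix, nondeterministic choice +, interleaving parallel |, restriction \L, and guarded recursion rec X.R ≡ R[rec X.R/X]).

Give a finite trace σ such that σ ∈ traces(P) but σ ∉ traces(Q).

a

P's transition system — 3 states:
  u0 = b.0 | (0 | 0) + a.(0 | 0) ⊢ -a-> u1, -b-> u2
  u1 = 0 | 0 ⊢ (no moves)
  u2 = 0 | (0 | 0) ⊢ (no moves)
Q's transition system — 3 states:
  v0 = b.0 | (0 | 0) + b.(0 | 0) ⊢ -b-> v1, -b-> v2
  v1 = 0 | (0 | 0) ⊢ (no moves)
  v2 = 0 | 0 ⊢ (no moves)
Executing a from P (initial set {u0}):
  after a @ step 1: {u1}
  P completes σ.
Executing a from Q (initial set {v0}):
  after a @ step 1: ∅  — Q cannot continue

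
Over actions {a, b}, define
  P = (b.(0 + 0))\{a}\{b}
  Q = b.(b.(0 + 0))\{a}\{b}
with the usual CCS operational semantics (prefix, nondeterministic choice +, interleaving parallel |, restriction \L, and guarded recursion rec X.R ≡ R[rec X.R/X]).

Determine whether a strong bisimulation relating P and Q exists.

not bisimilar

Reachable graph of P (1 states):
  p0 = (b.(0 + 0))\{a}\{b} :: ∅
Reachable graph of Q (2 states):
  q0 = b.(b.(0 + 0))\{a}\{b} :: =b=> q1
  q1 = (b.(0 + 0))\{a}\{b} :: ∅
Bisimilarity quotient blocks:
  B0 = {p0, q1}
  B1 = {q0}
p0 ∈ B0, q0 ∈ B1 → different blocks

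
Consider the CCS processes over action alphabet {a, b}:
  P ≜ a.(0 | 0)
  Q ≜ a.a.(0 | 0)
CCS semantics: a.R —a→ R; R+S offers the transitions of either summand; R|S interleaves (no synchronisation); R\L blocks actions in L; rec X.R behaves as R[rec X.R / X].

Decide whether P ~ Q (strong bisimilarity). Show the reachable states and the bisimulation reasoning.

LTS(P): 2 reachable states
  p0 = a.(0 | 0) :: -a-> p1
  p1 = 0 | 0 :: stopped
LTS(Q): 3 reachable states
  q0 = a.a.(0 | 0) :: -a-> q1
  q1 = a.(0 | 0) :: -a-> q2
  q2 = 0 | 0 :: stopped
Coarsest stable partition (strong bisimilarity classes):
  B0 = {p0, q1}
  B1 = {p1, q2}
  B2 = {q0}
p0 ∈ B0, q0 ∈ B2 → different blocks

not bisimilar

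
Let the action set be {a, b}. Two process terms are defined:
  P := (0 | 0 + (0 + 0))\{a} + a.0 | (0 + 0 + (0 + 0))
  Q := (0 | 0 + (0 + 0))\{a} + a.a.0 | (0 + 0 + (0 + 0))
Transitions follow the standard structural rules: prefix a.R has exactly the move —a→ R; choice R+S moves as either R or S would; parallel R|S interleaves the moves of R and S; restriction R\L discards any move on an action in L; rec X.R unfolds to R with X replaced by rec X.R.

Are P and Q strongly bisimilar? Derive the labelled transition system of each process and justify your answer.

P ≁ Q

Reachable graph of P (2 states):
  m0 = (0 | 0 + (0 + 0))\{a} + a.0 | (0 + 0 + (0 + 0)) has moves —a→ m1
  m1 = 0 | (0 + 0 + (0 + 0)) has moves deadlocked
Reachable graph of Q (3 states):
  n0 = (0 | 0 + (0 + 0))\{a} + a.a.0 | (0 + 0 + (0 + 0)) has moves —a→ n1
  n1 = a.0 | (0 + 0 + (0 + 0)) has moves —a→ n2
  n2 = 0 | (0 + 0 + (0 + 0)) has moves deadlocked
Bisimilarity quotient blocks:
  B0 = {m0, n1}
  B1 = {m1, n2}
  B2 = {n0}
m0 ∈ B0, n0 ∈ B2 → different blocks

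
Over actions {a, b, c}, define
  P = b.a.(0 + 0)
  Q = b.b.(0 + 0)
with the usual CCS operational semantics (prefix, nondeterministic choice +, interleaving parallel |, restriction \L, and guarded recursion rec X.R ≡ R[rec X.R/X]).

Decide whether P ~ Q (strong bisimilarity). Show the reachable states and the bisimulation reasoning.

LTS(P): 3 reachable states
  s0 = b.a.(0 + 0) :: =b=> s1
  s1 = a.(0 + 0) :: =a=> s2
  s2 = 0 + 0 :: stopped
LTS(Q): 3 reachable states
  t0 = b.b.(0 + 0) :: =b=> t1
  t1 = b.(0 + 0) :: =b=> t2
  t2 = 0 + 0 :: stopped
Bisimilarity quotient blocks:
  B0 = {s0}
  B1 = {s1}
  B2 = {s2, t2}
  B3 = {t0}
  B4 = {t1}
s0 ∈ B0, t0 ∈ B3 → different blocks

P ≁ Q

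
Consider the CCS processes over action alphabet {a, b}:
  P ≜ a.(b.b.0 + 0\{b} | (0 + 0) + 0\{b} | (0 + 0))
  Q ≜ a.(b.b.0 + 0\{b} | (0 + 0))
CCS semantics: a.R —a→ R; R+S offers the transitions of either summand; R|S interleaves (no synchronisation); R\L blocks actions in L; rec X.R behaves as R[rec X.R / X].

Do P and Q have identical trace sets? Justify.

YES

LTS(P): 4 reachable states
  m0 = a.(b.b.0 + 0\{b} | (0 + 0) + 0\{b} | (0 + 0)) | —a→ m1
  m1 = b.b.0 + 0\{b} | (0 + 0) + 0\{b} | (0 + 0) | —b→ m2
  m2 = b.0 | —b→ m3
  m3 = 0 | ·
LTS(Q): 4 reachable states
  n0 = a.(b.b.0 + 0\{b} | (0 + 0)) | —a→ n1
  n1 = b.b.0 + 0\{b} | (0 + 0) | —b→ n2
  n2 = b.0 | —b→ n3
  n3 = 0 | ·
Partition-refinement fixed point:
  B0 = {m0, n0}
  B1 = {m1, n1}
  B2 = {m2, n2}
  B3 = {m3, n3}
m0 ∈ B0, n0 ∈ B0 → same block
Bisimilar ⇒ trace-equivalent.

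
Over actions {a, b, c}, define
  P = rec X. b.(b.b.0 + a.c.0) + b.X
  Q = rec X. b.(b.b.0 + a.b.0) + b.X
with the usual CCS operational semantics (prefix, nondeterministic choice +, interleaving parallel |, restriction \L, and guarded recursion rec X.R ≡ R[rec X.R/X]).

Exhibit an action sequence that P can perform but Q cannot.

bac

LTS(P): 5 reachable states
  p0 = rec X. b.(b.b.0 + a.c.0) + b.X | --b--▸ p0, --b--▸ p1
  p1 = b.b.0 + a.c.0 | --a--▸ p2, --b--▸ p3
  p2 = c.0 | --c--▸ p4
  p3 = b.0 | --b--▸ p4
  p4 = 0 | (no moves)
LTS(Q): 4 reachable states
  q0 = rec X. b.(b.b.0 + a.b.0) + b.X | --b--▸ q0, --b--▸ q1
  q1 = b.b.0 + a.b.0 | --a--▸ q2, --b--▸ q2
  q2 = b.0 | --b--▸ q3
  q3 = 0 | (no moves)
Executing bac from P (initial set {p0}):
  step 1 (b): {p0, p1}
  step 2 (a): {p2}
  step 3 (c): {p4}
  ✓ P
Executing bac from Q (initial set {q0}):
  step 1 (b): {q0, q1}
  step 2 (a): {q2}
  step 3 (c): ∅  — Q cannot continue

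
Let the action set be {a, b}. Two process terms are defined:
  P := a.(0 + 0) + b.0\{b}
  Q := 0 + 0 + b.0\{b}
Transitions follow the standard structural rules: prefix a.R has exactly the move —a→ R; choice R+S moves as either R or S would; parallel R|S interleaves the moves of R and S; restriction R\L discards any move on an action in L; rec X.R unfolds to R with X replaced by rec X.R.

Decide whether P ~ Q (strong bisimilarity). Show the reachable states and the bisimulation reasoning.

LTS(P): 3 reachable states
  u0 = a.(0 + 0) + b.0\{b} | ··a··> u1, ··b··> u2
  u1 = 0 + 0 | stopped
  u2 = 0\{b} | stopped
LTS(Q): 2 reachable states
  v0 = 0 + 0 + b.0\{b} | ··b··> v1
  v1 = 0\{b} | stopped
Coarsest stable partition (strong bisimilarity classes):
  B0 = {u0}
  B1 = {u1, u2, v1}
  B2 = {v0}
u0 ∈ B0, v0 ∈ B2 → different blocks

not bisimilar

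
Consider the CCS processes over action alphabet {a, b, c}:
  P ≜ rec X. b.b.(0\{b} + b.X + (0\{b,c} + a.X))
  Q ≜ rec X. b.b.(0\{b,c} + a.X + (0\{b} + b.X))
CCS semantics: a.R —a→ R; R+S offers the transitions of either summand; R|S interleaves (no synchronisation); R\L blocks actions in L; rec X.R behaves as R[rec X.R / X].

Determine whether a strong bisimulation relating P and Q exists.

bisimilar

P's transition system — 3 states:
  u0 = rec X. b.b.(0\{b} + b.X + (0\{b,c} + a.X)) has moves --b--▸ u1
  u1 = b.(0\{b} + b.(rec X. b.b.(0\{b} + b.X + (0\{b,c} + a.X))) + (0\{b,c} + a.(rec X. b.b.(0\{b} + b.X + (0\{b,c} + a.X))))) has moves --b--▸ u2
  u2 = 0\{b} + b.(rec X. b.b.(0\{b} + b.X + (0\{b,c} + a.X))) + (0\{b,c} + a.(rec X. b.b.(0\{b} + b.X + (0\{b,c} + a.X)))) has moves --a--▸ u0, --b--▸ u0
Q's transition system — 3 states:
  v0 = rec X. b.b.(0\{b,c} + a.X + (0\{b} + b.X)) has moves --b--▸ v1
  v1 = b.(0\{b,c} + a.(rec X. b.b.(0\{b,c} + a.X + (0\{b} + b.X))) + (0\{b} + b.(rec X. b.b.(0\{b,c} + a.X + (0\{b} + b.X))))) has moves --b--▸ v2
  v2 = 0\{b,c} + a.(rec X. b.b.(0\{b,c} + a.X + (0\{b} + b.X))) + (0\{b} + b.(rec X. b.b.(0\{b,c} + a.X + (0\{b} + b.X)))) has moves --a--▸ v0, --b--▸ v0
Bisimilarity quotient blocks:
  B0 = {u0, v0}
  B1 = {u1, v1}
  B2 = {u2, v2}
u0 ∈ B0, v0 ∈ B0 → same block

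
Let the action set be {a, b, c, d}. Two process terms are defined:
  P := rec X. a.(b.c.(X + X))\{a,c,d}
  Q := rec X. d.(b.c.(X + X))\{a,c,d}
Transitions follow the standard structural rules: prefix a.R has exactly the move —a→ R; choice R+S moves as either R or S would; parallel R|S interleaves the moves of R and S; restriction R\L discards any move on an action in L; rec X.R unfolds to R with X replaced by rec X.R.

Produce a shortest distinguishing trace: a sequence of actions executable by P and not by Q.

a

LTS(P): 3 reachable states
  p0 = rec X. a.(b.c.(X + X))\{a,c,d} ⊢ ··a··> p1
  p1 = (b.c.((rec X. a.(b.c.(X + X))\{a,c,d}) + (rec X. a.(b.c.(X + X))\{a,c,d})))\{a,c,d} ⊢ ··b··> p2
  p2 = (c.((rec X. a.(b.c.(X + X))\{a,c,d}) + (rec X. a.(b.c.(X + X))\{a,c,d})))\{a,c,d} ⊢ stopped
LTS(Q): 3 reachable states
  q0 = rec X. d.(b.c.(X + X))\{a,c,d} ⊢ ··d··> q1
  q1 = (b.c.((rec X. d.(b.c.(X + X))\{a,c,d}) + (rec X. d.(b.c.(X + X))\{a,c,d})))\{a,c,d} ⊢ ··b··> q2
  q2 = (c.((rec X. d.(b.c.(X + X))\{a,c,d}) + (rec X. d.(b.c.(X + X))\{a,c,d})))\{a,c,d} ⊢ stopped
Trace ⟨a⟩ through P, begin at {p0}:
  step 1 (a): {p1}
  — P admits the full trace.
Trace ⟨a⟩ through Q, begin at {q0}:
  step 1 (a): ∅ (Q stuck)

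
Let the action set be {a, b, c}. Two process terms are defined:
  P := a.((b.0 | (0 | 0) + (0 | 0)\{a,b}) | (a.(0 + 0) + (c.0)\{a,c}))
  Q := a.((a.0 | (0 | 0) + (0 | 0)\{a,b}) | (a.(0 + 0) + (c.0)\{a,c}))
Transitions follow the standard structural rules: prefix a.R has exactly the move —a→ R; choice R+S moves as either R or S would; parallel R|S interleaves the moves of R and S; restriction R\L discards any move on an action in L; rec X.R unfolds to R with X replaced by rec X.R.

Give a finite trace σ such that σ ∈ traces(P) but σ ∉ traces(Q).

LTS(P): 5 reachable states
  m0 = a.((b.0 | (0 | 0) + (0 | 0)\{a,b}) | (a.(0 + 0) + (c.0)\{a,c})) → -a-> m1
  m1 = (b.0 | (0 | 0) + (0 | 0)\{a,b}) | (a.(0 + 0) + (c.0)\{a,c}) → -a-> m2, -b-> m3
  m2 = (b.0 | (0 | 0) + (0 | 0)\{a,b}) | (0 + 0) → -b-> m4
  m3 = 0 | (0 | 0) | (a.(0 + 0) + (c.0)\{a,c}) → -a-> m4
  m4 = 0 | (0 | 0) | (0 + 0) → stopped
LTS(Q): 5 reachable states
  n0 = a.((a.0 | (0 | 0) + (0 | 0)\{a,b}) | (a.(0 + 0) + (c.0)\{a,c})) → -a-> n1
  n1 = (a.0 | (0 | 0) + (0 | 0)\{a,b}) | (a.(0 + 0) + (c.0)\{a,c}) → -a-> n2, -a-> n3
  n2 = (a.0 | (0 | 0) + (0 | 0)\{a,b}) | (0 + 0) → -a-> n4
  n3 = 0 | (0 | 0) | (a.(0 + 0) + (c.0)\{a,c}) → -a-> n4
  n4 = 0 | (0 | 0) | (0 + 0) → stopped
Trace ⟨ab⟩ through P, begin at {m0}:
  step 1 (a): {m1}
  step 2 (b): {m3}
  ✓ P
Trace ⟨ab⟩ through Q, begin at {n0}:
  step 1 (a): {n1}
  step 2 (b): no successor for Q

ab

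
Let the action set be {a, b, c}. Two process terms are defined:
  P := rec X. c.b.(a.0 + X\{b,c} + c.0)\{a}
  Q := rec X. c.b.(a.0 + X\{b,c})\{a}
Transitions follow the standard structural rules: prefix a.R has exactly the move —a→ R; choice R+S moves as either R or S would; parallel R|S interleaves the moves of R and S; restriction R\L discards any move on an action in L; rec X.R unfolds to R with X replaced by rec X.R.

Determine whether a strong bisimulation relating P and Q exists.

P ≁ Q

LTS(P): 4 reachable states
  m0 = rec X. c.b.(a.0 + X\{b,c} + c.0)\{a} → ··c··> m1
  m1 = b.(a.0 + (rec X. c.b.(a.0 + X\{b,c} + c.0)\{a})\{b,c} + c.0)\{a} → ··b··> m2
  m2 = (a.0 + (rec X. c.b.(a.0 + X\{b,c} + c.0)\{a})\{b,c} + c.0)\{a} → ··c··> m3
  m3 = 0\{a} → (no moves)
LTS(Q): 3 reachable states
  n0 = rec X. c.b.(a.0 + X\{b,c})\{a} → ··c··> n1
  n1 = b.(a.0 + (rec X. c.b.(a.0 + X\{b,c})\{a})\{b,c})\{a} → ··b··> n2
  n2 = (a.0 + (rec X. c.b.(a.0 + X\{b,c})\{a})\{b,c})\{a} → (no moves)
Coarsest stable partition (strong bisimilarity classes):
  B0 = {m0}
  B1 = {m1}
  B2 = {m2}
  B3 = {m3, n2}
  B4 = {n0}
  B5 = {n1}
m0 ∈ B0, n0 ∈ B4 → different blocks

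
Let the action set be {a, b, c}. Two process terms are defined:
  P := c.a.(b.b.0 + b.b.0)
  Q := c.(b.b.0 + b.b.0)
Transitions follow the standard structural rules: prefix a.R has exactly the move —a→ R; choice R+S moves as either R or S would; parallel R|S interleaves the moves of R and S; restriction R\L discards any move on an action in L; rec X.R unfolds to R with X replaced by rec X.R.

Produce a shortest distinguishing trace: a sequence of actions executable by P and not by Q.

ca

Reachable graph of P (5 states):
  s0 = c.a.(b.b.0 + b.b.0) :: -c-> s1
  s1 = a.(b.b.0 + b.b.0) :: -a-> s2
  s2 = b.b.0 + b.b.0 :: -b-> s3
  s3 = b.0 :: -b-> s4
  s4 = 0 :: (no moves)
Reachable graph of Q (4 states):
  t0 = c.(b.b.0 + b.b.0) :: -c-> t1
  t1 = b.b.0 + b.b.0 :: -b-> t2
  t2 = b.0 :: -b-> t3
  t3 = 0 :: (no moves)
Executing ca from P (initial set {s0}):
  [1] c ⇒ {s1}
  [2] a ⇒ {s2}
  — P admits the full trace.
Executing ca from Q (initial set {t0}):
  [1] c ⇒ {t1}
  [2] a ⇒ ∅  — Q cannot continue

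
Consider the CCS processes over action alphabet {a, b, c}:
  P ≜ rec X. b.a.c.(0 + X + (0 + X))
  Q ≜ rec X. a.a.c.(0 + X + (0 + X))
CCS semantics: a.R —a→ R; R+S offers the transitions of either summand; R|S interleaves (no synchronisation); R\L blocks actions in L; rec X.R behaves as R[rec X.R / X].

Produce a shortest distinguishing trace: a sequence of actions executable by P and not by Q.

LTS(P): 4 reachable states
  u0 = rec X. b.a.c.(0 + X + (0 + X)) ⊢ ··b··> u1
  u1 = a.c.(0 + (rec X. b.a.c.(0 + X + (0 + X))) + (0 + (rec X. b.a.c.(0 + X + (0 + X))))) ⊢ ··a··> u2
  u2 = c.(0 + (rec X. b.a.c.(0 + X + (0 + X))) + (0 + (rec X. b.a.c.(0 + X + (0 + X))))) ⊢ ··c··> u3
  u3 = 0 + (rec X. b.a.c.(0 + X + (0 + X))) + (0 + (rec X. b.a.c.(0 + X + (0 + X)))) ⊢ ··b··> u1
LTS(Q): 4 reachable states
  v0 = rec X. a.a.c.(0 + X + (0 + X)) ⊢ ··a··> v1
  v1 = a.c.(0 + (rec X. a.a.c.(0 + X + (0 + X))) + (0 + (rec X. a.a.c.(0 + X + (0 + X))))) ⊢ ··a··> v2
  v2 = c.(0 + (rec X. a.a.c.(0 + X + (0 + X))) + (0 + (rec X. a.a.c.(0 + X + (0 + X))))) ⊢ ··c··> v3
  v3 = 0 + (rec X. a.a.c.(0 + X + (0 + X))) + (0 + (rec X. a.a.c.(0 + X + (0 + X)))) ⊢ ··a··> v1
Executing b from P (initial set {u0}):
  after b @ step 1: {u1}
  ✓ P
Executing b from Q (initial set {v0}):
  after b @ step 1: ∅ (Q stuck)

b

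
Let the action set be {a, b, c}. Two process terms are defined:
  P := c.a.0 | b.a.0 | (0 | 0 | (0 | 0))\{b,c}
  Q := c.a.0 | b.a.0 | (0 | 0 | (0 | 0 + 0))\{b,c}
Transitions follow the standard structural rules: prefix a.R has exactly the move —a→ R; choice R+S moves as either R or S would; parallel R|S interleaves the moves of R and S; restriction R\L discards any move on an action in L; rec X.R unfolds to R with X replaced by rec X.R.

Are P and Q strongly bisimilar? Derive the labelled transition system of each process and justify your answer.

LTS(P): 9 reachable states
  p0 = c.a.0 | b.a.0 | (0 | 0 | (0 | 0))\{b,c} has moves -b-> p1, -c-> p2
  p1 = c.a.0 | a.0 | (0 | 0 | (0 | 0))\{b,c} has moves -a-> p3, -c-> p4
  p2 = a.0 | b.a.0 | (0 | 0 | (0 | 0))\{b,c} has moves -a-> p5, -b-> p4
  p3 = c.a.0 | 0 | (0 | 0 | (0 | 0))\{b,c} has moves -c-> p6
  p4 = a.0 | a.0 | (0 | 0 | (0 | 0))\{b,c} has moves -a-> p6, -a-> p7
  p5 = 0 | b.a.0 | (0 | 0 | (0 | 0))\{b,c} has moves -b-> p7
  p6 = a.0 | 0 | (0 | 0 | (0 | 0))\{b,c} has moves -a-> p8
  p7 = 0 | a.0 | (0 | 0 | (0 | 0))\{b,c} has moves -a-> p8
  p8 = 0 | 0 | (0 | 0 | (0 | 0))\{b,c} has moves ·
LTS(Q): 9 reachable states
  q0 = c.a.0 | b.a.0 | (0 | 0 | (0 | 0 + 0))\{b,c} has moves -b-> q1, -c-> q2
  q1 = c.a.0 | a.0 | (0 | 0 | (0 | 0 + 0))\{b,c} has moves -a-> q3, -c-> q4
  q2 = a.0 | b.a.0 | (0 | 0 | (0 | 0 + 0))\{b,c} has moves -a-> q5, -b-> q4
  q3 = c.a.0 | 0 | (0 | 0 | (0 | 0 + 0))\{b,c} has moves -c-> q6
  q4 = a.0 | a.0 | (0 | 0 | (0 | 0 + 0))\{b,c} has moves -a-> q6, -a-> q7
  q5 = 0 | b.a.0 | (0 | 0 | (0 | 0 + 0))\{b,c} has moves -b-> q7
  q6 = a.0 | 0 | (0 | 0 | (0 | 0 + 0))\{b,c} has moves -a-> q8
  q7 = 0 | a.0 | (0 | 0 | (0 | 0 + 0))\{b,c} has moves -a-> q8
  q8 = 0 | 0 | (0 | 0 | (0 | 0 + 0))\{b,c} has moves ·
Bisimilarity quotient blocks:
  B0 = {p0, q0}
  B1 = {p1, q1}
  B2 = {p4, q4}
  B3 = {p6, p7, q6, q7}
  B4 = {p8, q8}
  B5 = {p3, q3}
  B6 = {p2, q2}
  B7 = {p5, q5}
p0 ∈ B0, q0 ∈ B0 → same block

YES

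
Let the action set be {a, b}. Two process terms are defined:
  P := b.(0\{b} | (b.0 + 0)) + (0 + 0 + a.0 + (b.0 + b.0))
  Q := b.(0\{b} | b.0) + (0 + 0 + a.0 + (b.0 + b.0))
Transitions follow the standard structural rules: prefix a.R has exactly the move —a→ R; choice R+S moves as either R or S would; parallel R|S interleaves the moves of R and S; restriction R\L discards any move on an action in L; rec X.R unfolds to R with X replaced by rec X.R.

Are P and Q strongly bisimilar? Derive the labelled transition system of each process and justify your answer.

Reachable graph of P (4 states):
  m0 = b.(0\{b} | (b.0 + 0)) + (0 + 0 + a.0 + (b.0 + b.0)) | =a=> m1, =b=> m1, =b=> m2
  m1 = 0 | (no moves)
  m2 = 0\{b} | (b.0 + 0) | =b=> m3
  m3 = 0\{b} | 0 | (no moves)
Reachable graph of Q (4 states):
  n0 = b.(0\{b} | b.0) + (0 + 0 + a.0 + (b.0 + b.0)) | =a=> n1, =b=> n1, =b=> n2
  n1 = 0 | (no moves)
  n2 = 0\{b} | b.0 | =b=> n3
  n3 = 0\{b} | 0 | (no moves)
Bisimilarity quotient blocks:
  B0 = {m0, n0}
  B1 = {m2, n2}
  B2 = {m1, m3, n1, n3}
m0 ∈ B0, n0 ∈ B0 → same block

YES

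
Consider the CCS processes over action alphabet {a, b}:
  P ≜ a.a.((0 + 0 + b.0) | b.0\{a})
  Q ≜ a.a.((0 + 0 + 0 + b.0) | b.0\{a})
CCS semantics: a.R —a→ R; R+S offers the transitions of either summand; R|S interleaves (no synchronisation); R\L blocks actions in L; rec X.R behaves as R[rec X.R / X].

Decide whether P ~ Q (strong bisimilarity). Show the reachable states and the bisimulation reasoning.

LTS(P): 6 reachable states
  p0 = a.a.((0 + 0 + b.0) | b.0\{a}) | ··a··> p1
  p1 = a.((0 + 0 + b.0) | b.0\{a}) | ··a··> p2
  p2 = (0 + 0 + b.0) | b.0\{a} | ··b··> p3, ··b··> p4
  p3 = (0 + 0 + b.0) | 0\{a} | ··b··> p5
  p4 = 0 | b.0\{a} | ··b··> p5
  p5 = 0 | 0\{a} | ∅
LTS(Q): 6 reachable states
  q0 = a.a.((0 + 0 + 0 + b.0) | b.0\{a}) | ··a··> q1
  q1 = a.((0 + 0 + 0 + b.0) | b.0\{a}) | ··a··> q2
  q2 = (0 + 0 + 0 + b.0) | b.0\{a} | ··b··> q3, ··b··> q4
  q3 = (0 + 0 + 0 + b.0) | 0\{a} | ··b··> q5
  q4 = 0 | b.0\{a} | ··b··> q5
  q5 = 0 | 0\{a} | ∅
Partition-refinement fixed point:
  B0 = {p0, q0}
  B1 = {p1, q1}
  B2 = {p2, q2}
  B3 = {p3, p4, q3, q4}
  B4 = {p5, q5}
p0 ∈ B0, q0 ∈ B0 → same block

bisimilar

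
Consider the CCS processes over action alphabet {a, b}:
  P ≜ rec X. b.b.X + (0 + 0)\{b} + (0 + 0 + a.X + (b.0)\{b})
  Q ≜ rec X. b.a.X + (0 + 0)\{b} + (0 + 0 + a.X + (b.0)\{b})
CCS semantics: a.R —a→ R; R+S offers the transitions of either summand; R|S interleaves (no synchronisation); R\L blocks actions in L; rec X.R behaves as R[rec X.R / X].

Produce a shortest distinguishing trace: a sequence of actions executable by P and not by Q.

LTS(P): 2 reachable states
  s0 = rec X. b.b.X + (0 + 0)\{b} + (0 + 0 + a.X + (b.0)\{b}) | ··a··> s0, ··b··> s1
  s1 = b.(rec X. b.b.X + (0 + 0)\{b} + (0 + 0 + a.X + (b.0)\{b})) | ··b··> s0
LTS(Q): 2 reachable states
  t0 = rec X. b.a.X + (0 + 0)\{b} + (0 + 0 + a.X + (b.0)\{b}) | ··a··> t0, ··b··> t1
  t1 = a.(rec X. b.a.X + (0 + 0)\{b} + (0 + 0 + a.X + (b.0)\{b})) | ··a··> t0
Trace ⟨bb⟩ through P, begin at {s0}:
  step 1 (b): {s1}
  step 2 (b): {s0}
  ✓ P
Trace ⟨bb⟩ through Q, begin at {t0}:
  step 1 (b): {t1}
  step 2 (b): ∅ (Q stuck)

bb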